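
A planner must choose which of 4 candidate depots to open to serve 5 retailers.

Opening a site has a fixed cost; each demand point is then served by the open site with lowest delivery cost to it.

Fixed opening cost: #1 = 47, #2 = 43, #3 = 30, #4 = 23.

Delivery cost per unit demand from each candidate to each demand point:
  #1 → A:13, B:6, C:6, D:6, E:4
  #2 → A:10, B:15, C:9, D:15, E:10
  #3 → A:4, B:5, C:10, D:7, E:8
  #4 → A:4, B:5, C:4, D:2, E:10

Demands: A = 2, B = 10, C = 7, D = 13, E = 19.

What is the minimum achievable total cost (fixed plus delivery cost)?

258

Open {#1, #4}: assign each demand point to its cheapest open site.
  A→#4 2×4=8, B→#4 10×5=50, C→#4 7×4=28, D→#4 13×2=26, E→#1 19×4=76
  delivery cost 188, fixed 70 → total 258.
Compare {#1, #3, #4}: delivery cost 188 + fixed 100 = 288.
Compare {#1, #2, #4}: delivery cost 188 + fixed 113 = 301.
Compare {#3, #4}: delivery cost 264 + fixed 53 = 317.
All other subsets cost ≥ 288. Minimum total cost: 258.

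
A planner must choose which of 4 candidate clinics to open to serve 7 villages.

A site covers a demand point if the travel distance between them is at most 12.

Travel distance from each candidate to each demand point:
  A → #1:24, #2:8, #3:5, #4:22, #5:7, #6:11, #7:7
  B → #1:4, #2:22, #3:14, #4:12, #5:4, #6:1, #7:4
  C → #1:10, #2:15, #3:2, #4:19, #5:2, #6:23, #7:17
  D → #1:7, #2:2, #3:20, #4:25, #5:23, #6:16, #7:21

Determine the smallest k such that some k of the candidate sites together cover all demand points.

Coverage sets (demand points within 12 of each site):
  A: {#2, #3, #5, #6, #7}
  B: {#1, #4, #5, #6, #7}
  C: {#1, #3, #5}
  D: {#1, #2}
No single site covers all 7 demand points.
But {A, B} covers everything, so the minimum is 2.

2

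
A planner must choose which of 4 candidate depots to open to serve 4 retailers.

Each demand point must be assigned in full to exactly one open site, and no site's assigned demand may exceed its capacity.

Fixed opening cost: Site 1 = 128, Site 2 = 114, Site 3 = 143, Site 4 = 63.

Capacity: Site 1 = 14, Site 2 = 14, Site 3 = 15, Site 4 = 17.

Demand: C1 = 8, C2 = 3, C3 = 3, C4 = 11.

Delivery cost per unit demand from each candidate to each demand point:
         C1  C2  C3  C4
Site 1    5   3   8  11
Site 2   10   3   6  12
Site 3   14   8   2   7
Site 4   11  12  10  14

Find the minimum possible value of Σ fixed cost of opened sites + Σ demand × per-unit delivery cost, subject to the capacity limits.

403

Open {Site 1, Site 3}; cheapest assignment that respects the capacities:
  Site 1 (cap 14, load 11): C1, C2 — cost 8×5 + 3×3 = 49
  Site 3 (cap 15, load 14): C3, C4 — cost 3×2 + 11×7 = 83
  Shipping 132, fixed 271 → total 403.
  Any other capacity-feasible assignment to {Site 1, Site 3} ships for at least 132.
Compare {Site 3, Site 4}: its best feasible assignment gives total 413.
Compare {Site 1, Site 4}: its best feasible assignment gives total 418.
Every other set of open sites that can feasibly serve all demand totals ≥ 413 even under its best assignment. Minimum: 403.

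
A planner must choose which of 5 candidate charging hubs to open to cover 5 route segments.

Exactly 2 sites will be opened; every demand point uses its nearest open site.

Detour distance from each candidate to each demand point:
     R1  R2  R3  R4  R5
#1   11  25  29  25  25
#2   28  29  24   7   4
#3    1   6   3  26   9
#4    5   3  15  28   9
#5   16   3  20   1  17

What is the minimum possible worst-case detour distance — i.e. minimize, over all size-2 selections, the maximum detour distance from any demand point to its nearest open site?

7

Open {#2, #3}.
  Farthest demand point is R4 at detour distance 7 (to #2); all others are ≤ 7.
With {#3, #5} the worst case is 9.
With {#2, #4} the worst case is 15.
No size-2 selection achieves below 7.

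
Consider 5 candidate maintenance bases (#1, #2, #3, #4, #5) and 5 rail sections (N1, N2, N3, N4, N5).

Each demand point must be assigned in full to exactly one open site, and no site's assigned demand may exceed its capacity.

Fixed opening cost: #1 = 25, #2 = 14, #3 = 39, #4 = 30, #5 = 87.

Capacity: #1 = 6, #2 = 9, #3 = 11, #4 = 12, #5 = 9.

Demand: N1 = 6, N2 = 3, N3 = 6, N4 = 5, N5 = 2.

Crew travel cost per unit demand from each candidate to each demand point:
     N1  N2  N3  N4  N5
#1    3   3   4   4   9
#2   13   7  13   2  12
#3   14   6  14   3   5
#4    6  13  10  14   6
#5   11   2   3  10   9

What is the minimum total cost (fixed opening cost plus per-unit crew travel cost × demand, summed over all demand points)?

172

Open {#1, #2, #4}; cheapest assignment that respects the capacities:
  #1 (cap 6, load 6): N3 — cost 6×4 = 24
  #2 (cap 9, load 8): N2, N4 — cost 3×7 + 5×2 = 31
  #4 (cap 12, load 8): N1, N5 — cost 6×6 + 2×6 = 48
  Shipping 103, fixed 69 → total 172.
  Any other capacity-feasible assignment to {#1, #2, #4} ships for at least 103.
Compare {#1, #3, #4}: its best feasible assignment gives total 197.
Compare {#1, #2, #5}: its best feasible assignment gives total 202.
Every other set of open sites that can feasibly serve all demand totals ≥ 197 even under its best assignment. Minimum: 172.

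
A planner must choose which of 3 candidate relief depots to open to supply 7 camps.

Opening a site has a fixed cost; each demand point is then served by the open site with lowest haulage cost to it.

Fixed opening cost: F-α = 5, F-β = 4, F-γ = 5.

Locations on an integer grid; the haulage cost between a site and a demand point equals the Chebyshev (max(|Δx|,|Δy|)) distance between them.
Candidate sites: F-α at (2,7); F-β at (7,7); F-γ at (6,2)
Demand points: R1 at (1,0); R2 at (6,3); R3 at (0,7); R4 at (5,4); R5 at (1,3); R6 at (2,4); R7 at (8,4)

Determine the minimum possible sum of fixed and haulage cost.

Open {F-α, F-γ}: assign each demand point to its cheapest open site.
  R1→F-γ 5, R2→F-γ 1, R3→F-α 2, R4→F-γ 2, R5→F-α 4, R6→F-α 3, R7→F-γ 2
  haulage cost 19, fixed 10 → total 29.
Compare {F-γ}: haulage cost 25 + fixed 5 = 30.
Compare {F-α, F-β, F-γ}: haulage cost 19 + fixed 14 = 33.
Compare {F-α}: haulage cost 29 + fixed 5 = 34.
All other subsets cost ≥ 30. Minimum total cost: 29.

29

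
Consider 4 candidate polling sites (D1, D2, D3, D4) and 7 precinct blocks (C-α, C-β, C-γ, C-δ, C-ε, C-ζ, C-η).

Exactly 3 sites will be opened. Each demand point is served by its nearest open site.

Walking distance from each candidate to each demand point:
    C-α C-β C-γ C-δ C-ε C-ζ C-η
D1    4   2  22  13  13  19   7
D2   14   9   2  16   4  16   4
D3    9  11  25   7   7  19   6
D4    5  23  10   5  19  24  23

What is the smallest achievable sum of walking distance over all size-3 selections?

37

Open {D1, D2, D4}.
  C-α→D1 4, C-β→D1 2, C-γ→D2 2, C-δ→D4 5, C-ε→D2 4, C-ζ→D2 16, C-η→D2 4  ⇒ total 37.
Compare {D1, D2, D3}: total 39.
Compare {D2, D3, D4}: total 45.
No size-3 selection does better; minimum is 37.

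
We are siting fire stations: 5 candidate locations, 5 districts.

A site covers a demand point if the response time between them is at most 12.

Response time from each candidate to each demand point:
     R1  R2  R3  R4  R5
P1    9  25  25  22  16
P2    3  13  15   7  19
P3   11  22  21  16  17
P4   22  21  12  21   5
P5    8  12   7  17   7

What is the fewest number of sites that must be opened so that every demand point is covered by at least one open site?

Coverage sets (demand points within 12 of each site):
  P1: {R1}
  P2: {R1, R4}
  P3: {R1}
  P4: {R3, R5}
  P5: {R1, R2, R3, R5}
No single site covers all 5 demand points.
But {P2, P5} covers everything, so the minimum is 2.

2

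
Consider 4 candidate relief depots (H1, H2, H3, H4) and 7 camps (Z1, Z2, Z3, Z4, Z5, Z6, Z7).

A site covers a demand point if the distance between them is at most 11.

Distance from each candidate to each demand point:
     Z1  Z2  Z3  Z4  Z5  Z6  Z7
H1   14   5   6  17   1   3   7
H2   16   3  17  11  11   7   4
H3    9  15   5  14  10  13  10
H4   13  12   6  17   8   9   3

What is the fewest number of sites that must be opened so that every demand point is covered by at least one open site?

2

Coverage sets (demand points within 11 of each site):
  H1: {Z2, Z3, Z5, Z6, Z7}
  H2: {Z2, Z4, Z5, Z6, Z7}
  H3: {Z1, Z3, Z5, Z7}
  H4: {Z3, Z5, Z6, Z7}
No single site covers all 7 demand points.
But {H2, H3} covers everything, so the minimum is 2.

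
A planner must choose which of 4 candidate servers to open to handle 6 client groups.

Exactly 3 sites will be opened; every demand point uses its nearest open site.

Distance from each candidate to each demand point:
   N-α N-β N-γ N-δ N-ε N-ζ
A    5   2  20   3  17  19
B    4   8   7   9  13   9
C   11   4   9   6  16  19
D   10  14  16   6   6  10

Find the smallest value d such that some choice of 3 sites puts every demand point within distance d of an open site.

9

Open {A, B, D}.
  Farthest demand point is N-ζ at distance 9 (to B); all others are ≤ 9.
With {B, C, D} the worst case is 9.
With {A, C, D} the worst case is 10.
No size-3 selection achieves below 9.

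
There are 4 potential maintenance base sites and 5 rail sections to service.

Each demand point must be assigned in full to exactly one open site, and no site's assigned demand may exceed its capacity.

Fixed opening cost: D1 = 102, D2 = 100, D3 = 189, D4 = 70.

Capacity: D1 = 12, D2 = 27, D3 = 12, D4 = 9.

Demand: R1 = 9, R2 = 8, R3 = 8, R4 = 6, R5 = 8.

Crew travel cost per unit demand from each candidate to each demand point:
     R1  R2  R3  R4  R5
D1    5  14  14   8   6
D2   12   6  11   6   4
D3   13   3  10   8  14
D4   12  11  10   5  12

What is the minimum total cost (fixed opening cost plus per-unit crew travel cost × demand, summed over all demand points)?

513

Open {D1, D2, D4}; cheapest assignment that respects the capacities:
  D1 (cap 12, load 9): R1 — cost 9×5 = 45
  D2 (cap 27, load 22): R2, R4, R5 — cost 8×6 + 6×6 + 8×4 = 116
  D4 (cap 9, load 8): R3 — cost 8×10 = 80
  Shipping 241, fixed 272 → total 513.
  Any other capacity-feasible assignment to {D1, D2, D4} ships for at least 241.
Compare {D1, D2, D3}: its best feasible assignment gives total 616.
Compare {D2, D3, D4}: its best feasible assignment gives total 639.
Every other set of open sites that can feasibly serve all demand totals ≥ 616 even under its best assignment. Minimum: 513.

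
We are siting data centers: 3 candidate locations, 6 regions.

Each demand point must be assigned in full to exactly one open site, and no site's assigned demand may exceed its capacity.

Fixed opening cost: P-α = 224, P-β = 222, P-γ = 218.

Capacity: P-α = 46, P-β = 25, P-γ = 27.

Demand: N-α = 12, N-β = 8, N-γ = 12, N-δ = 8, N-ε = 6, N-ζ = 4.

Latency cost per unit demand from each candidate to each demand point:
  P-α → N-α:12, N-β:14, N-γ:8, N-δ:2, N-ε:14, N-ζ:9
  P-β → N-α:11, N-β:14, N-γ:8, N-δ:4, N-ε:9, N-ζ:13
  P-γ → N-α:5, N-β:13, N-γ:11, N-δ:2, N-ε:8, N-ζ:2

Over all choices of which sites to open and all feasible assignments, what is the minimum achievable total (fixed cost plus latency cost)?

Open {P-α, P-γ}; cheapest assignment that respects the capacities:
  P-α (cap 46, load 28): N-β, N-γ, N-δ — cost 8×14 + 12×8 + 8×2 = 224
  P-γ (cap 27, load 22): N-α, N-ε, N-ζ — cost 12×5 + 6×8 + 4×2 = 116
  Shipping 340, fixed 442 → total 782.
  Any other capacity-feasible assignment to {P-α, P-γ} ships for at least 340.
Compare {P-β, P-γ}: its best feasible assignment gives total 824.
Compare {P-α, P-β}: its best feasible assignment gives total 892.
Every other set of open sites that can feasibly serve all demand totals ≥ 824 even under its best assignment. Minimum: 782.

782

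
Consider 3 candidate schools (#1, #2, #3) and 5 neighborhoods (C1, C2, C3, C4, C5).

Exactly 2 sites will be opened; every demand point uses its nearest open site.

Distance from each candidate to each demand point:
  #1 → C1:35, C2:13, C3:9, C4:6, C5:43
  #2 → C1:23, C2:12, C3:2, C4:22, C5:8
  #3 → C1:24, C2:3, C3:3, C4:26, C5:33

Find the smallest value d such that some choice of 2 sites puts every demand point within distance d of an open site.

Open {#1, #2}.
  Farthest demand point is C1 at distance 23 (to #2); all others are ≤ 23.
With {#2, #3} the worst case is 23.
With {#1, #3} the worst case is 33.
No size-2 selection achieves below 23.

23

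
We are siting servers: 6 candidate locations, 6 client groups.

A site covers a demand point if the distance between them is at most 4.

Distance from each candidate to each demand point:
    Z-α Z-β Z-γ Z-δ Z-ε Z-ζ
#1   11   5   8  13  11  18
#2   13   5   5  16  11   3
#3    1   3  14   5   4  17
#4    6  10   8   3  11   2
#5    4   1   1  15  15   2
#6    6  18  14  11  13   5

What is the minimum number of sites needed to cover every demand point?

Coverage sets (demand points within 4 of each site):
  #1: {}
  #2: {Z-ζ}
  #3: {Z-α, Z-β, Z-ε}
  #4: {Z-δ, Z-ζ}
  #5: {Z-α, Z-β, Z-γ, Z-ζ}
  #6: {}
No 2 sites suffice: every size-2 union leaves at least one demand point uncovered.
But {#3, #4, #5} covers everything, so the minimum is 3.

3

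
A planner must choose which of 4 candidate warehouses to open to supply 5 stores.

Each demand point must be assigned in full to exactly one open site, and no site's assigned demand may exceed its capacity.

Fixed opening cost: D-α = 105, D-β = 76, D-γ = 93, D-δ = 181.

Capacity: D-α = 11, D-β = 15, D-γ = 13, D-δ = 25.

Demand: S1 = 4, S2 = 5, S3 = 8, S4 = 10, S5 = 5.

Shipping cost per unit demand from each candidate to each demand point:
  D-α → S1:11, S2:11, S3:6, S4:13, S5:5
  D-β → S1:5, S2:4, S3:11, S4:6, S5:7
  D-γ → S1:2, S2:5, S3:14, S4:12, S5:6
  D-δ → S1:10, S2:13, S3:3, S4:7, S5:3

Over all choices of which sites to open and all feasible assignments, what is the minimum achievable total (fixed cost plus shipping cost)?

Open {D-β, D-δ}; cheapest assignment that respects the capacities:
  D-β (cap 15, load 9): S1, S2 — cost 4×5 + 5×4 = 40
  D-δ (cap 25, load 23): S3, S4, S5 — cost 8×3 + 10×7 + 5×3 = 109
  Shipping 149, fixed 257 → total 406.
  Any other capacity-feasible assignment to {D-β, D-δ} ships for at least 149.
Compare {D-γ, D-δ}: its best feasible assignment gives total 416.
Compare {D-α, D-β, D-γ}: its best feasible assignment gives total 440.
Every other set of open sites that can feasibly serve all demand totals ≥ 416 even under its best assignment. Minimum: 406.

406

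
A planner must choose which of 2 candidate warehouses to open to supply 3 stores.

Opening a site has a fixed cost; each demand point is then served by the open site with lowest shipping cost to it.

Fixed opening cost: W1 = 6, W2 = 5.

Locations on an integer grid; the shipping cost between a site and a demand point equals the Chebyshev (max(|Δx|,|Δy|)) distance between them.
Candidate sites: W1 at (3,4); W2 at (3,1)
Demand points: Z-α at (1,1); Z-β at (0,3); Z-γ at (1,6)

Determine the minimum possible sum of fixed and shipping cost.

14

Open {W1}: assign each demand point to its cheapest open site.
  Z-α→W1 3, Z-β→W1 3, Z-γ→W1 2
  shipping cost 8, fixed 6 → total 14.
Compare {W2}: shipping cost 10 + fixed 5 = 15.
Compare {W1, W2}: shipping cost 7 + fixed 11 = 18.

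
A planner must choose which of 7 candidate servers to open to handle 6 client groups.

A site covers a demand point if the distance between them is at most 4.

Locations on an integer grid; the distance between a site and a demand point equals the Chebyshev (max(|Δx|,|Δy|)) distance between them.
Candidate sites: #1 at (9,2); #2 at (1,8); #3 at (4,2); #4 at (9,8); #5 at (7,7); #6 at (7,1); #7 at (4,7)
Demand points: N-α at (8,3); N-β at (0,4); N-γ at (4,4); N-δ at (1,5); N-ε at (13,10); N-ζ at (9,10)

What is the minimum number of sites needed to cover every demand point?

2

Coverage sets (demand points within 4 of each site):
  #1: {N-α}
  #2: {N-β, N-γ, N-δ}
  #3: {N-α, N-β, N-γ, N-δ}
  #4: {N-ε, N-ζ}
  #5: {N-α, N-γ, N-ζ}
  #6: {N-α, N-γ}
  #7: {N-α, N-β, N-γ, N-δ}
No single site covers all 6 demand points.
But {#3, #4} covers everything, so the minimum is 2.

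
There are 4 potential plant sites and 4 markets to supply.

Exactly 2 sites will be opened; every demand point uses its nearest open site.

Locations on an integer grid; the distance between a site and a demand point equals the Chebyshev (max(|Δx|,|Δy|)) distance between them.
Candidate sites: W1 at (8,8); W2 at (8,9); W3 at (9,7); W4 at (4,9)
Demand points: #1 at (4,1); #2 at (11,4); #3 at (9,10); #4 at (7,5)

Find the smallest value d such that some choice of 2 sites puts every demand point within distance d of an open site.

6

Open {W1, W3}.
  Farthest demand point is #1 at distance 6 (to W3); all others are ≤ 6.
With {W2, W3} the worst case is 6.
With {W3, W4} the worst case is 6.
No size-2 selection achieves below 6.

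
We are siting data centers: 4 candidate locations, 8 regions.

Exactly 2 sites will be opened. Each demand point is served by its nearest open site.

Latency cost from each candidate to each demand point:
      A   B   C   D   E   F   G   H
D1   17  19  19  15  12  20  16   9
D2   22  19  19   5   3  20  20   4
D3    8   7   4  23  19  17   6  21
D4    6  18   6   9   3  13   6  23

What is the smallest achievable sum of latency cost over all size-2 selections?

Open {D2, D3}.
  A→D3 8, B→D3 7, C→D3 4, D→D2 5, E→D2 3, F→D3 17, G→D3 6, H→D2 4  ⇒ total 54.
Compare {D2, D4}: total 61.
Compare {D3, D4}: total 69.
No size-2 selection does better; minimum is 54.

54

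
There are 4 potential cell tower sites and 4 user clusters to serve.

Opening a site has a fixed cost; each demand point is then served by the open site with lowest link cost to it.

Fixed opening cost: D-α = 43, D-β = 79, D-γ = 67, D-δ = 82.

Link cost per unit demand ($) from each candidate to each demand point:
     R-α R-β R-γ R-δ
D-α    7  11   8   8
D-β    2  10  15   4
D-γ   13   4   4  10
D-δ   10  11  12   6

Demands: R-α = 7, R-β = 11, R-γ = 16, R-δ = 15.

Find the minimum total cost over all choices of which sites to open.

328

Open {D-β, D-γ}: assign each demand point to its cheapest open site.
  R-α→D-β 7×2=14, R-β→D-γ 11×4=44, R-γ→D-γ 16×4=64, R-δ→D-β 15×4=60
  link cost 182, fixed 146 → total 328.
Compare {D-α, D-β, D-γ}: link cost 182 + fixed 189 = 371.
Compare {D-α, D-γ}: link cost 277 + fixed 110 = 387.
Compare {D-β, D-γ, D-δ}: link cost 182 + fixed 228 = 410.
All other subsets cost ≥ 371. Minimum total cost: 328.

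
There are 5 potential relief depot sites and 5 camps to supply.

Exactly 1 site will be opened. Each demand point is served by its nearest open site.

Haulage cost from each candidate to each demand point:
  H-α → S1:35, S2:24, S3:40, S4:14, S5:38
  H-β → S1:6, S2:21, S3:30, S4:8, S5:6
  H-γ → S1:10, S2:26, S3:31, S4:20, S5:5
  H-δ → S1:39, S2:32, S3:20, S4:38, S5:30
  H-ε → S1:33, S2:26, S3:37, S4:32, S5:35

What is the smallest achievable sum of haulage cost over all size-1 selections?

71

Open {H-β}.
  S1→H-β 6, S2→H-β 21, S3→H-β 30, S4→H-β 8, S5→H-β 6  ⇒ total 71.
Compare {H-γ}: total 92.
Compare {H-α}: total 151.
No size-1 selection does better; minimum is 71.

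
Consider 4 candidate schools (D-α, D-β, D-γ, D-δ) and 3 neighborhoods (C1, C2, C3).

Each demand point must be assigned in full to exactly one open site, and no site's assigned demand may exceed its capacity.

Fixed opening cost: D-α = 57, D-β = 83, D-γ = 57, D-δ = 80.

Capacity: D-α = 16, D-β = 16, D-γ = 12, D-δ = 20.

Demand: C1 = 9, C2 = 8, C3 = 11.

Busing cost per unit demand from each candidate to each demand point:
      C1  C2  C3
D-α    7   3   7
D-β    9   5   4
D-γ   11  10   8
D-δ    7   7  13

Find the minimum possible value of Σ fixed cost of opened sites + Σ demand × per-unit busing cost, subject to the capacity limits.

Open {D-β, D-δ}; cheapest assignment that respects the capacities:
  D-β (cap 16, load 11): C3 — cost 11×4 = 44
  D-δ (cap 20, load 17): C1, C2 — cost 9×7 + 8×7 = 119
  Shipping 163, fixed 163 → total 326.
  Any other capacity-feasible assignment to {D-β, D-δ} ships for at least 163.
Compare {D-α, D-δ}: its best feasible assignment gives total 333.
Compare {D-γ, D-δ}: its best feasible assignment gives total 344.
Every other set of open sites that can feasibly serve all demand totals ≥ 333 even under its best assignment. Minimum: 326.

326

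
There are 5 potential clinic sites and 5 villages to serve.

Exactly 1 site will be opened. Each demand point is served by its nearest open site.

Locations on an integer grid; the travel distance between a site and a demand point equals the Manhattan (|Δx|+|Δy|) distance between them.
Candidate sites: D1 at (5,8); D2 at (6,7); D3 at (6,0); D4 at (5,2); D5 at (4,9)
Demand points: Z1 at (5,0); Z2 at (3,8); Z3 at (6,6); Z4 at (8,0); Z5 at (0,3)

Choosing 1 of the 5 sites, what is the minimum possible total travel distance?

26

Open {D4}.
  Z1→D4 2, Z2→D4 8, Z3→D4 5, Z4→D4 5, Z5→D4 6  ⇒ total 26.
Compare {D3}: total 29.
Compare {D2}: total 32.
No size-1 selection does better; minimum is 26.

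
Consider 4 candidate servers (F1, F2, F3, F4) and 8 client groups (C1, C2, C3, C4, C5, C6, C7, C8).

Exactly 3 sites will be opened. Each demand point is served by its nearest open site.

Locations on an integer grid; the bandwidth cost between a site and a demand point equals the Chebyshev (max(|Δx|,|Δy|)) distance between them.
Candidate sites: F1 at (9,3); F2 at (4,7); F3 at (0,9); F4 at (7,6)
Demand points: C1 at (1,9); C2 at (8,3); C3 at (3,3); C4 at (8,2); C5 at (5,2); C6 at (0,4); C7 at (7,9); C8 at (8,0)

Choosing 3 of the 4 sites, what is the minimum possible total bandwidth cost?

Open {F1, F2, F3}.
  C1→F3 1, C2→F1 1, C3→F2 4, C4→F1 1, C5→F1 4, C6→F2 4, C7→F2 3, C8→F1 3  ⇒ total 21.
Compare {F1, F3, F4}: total 22.
Compare {F1, F2, F4}: total 23.
No size-3 selection does better; minimum is 21.

21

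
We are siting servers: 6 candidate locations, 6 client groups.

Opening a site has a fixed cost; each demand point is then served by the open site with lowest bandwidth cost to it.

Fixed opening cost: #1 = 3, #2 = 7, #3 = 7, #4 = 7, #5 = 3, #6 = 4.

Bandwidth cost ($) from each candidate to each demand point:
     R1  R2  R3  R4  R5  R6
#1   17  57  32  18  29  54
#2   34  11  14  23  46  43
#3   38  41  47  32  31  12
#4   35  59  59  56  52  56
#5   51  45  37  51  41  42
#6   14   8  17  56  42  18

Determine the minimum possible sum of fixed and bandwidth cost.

111

Open {#1, #6}: assign each demand point to its cheapest open site.
  R1→#6 14, R2→#6 8, R3→#6 17, R4→#1 18, R5→#1 29, R6→#6 18
  bandwidth cost 104, fixed 7 → total 111.
Compare {#1, #3, #6}: bandwidth cost 98 + fixed 14 = 112.
Compare {#1, #5, #6}: bandwidth cost 104 + fixed 10 = 114.
Compare {#1, #2, #6}: bandwidth cost 101 + fixed 14 = 115.
All other subsets cost ≥ 112. Minimum total cost: 111.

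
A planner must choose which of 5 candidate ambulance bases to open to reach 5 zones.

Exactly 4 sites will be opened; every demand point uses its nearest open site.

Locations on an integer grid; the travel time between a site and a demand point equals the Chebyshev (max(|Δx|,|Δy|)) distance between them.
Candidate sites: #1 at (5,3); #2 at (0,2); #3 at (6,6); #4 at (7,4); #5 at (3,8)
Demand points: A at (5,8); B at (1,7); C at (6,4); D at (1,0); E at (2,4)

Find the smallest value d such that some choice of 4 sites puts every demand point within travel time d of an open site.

2

Open {#1, #2, #3, #5}.
  Farthest demand point is A at travel time 2 (to #3); all others are ≤ 2.
With {#1, #2, #4, #5} the worst case is 2.
With {#2, #3, #4, #5} the worst case is 2.
No size-4 selection achieves below 2.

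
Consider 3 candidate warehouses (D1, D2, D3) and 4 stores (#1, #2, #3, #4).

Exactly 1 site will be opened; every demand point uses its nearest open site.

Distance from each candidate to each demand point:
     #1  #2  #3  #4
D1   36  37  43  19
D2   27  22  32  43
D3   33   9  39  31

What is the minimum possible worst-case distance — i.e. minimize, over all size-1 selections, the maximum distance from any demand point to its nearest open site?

39

Open {D3}.
  Farthest demand point is #3 at distance 39 (to D3); all others are ≤ 39.
With {D1} the worst case is 43.
With {D2} the worst case is 43.
No size-1 selection achieves below 39.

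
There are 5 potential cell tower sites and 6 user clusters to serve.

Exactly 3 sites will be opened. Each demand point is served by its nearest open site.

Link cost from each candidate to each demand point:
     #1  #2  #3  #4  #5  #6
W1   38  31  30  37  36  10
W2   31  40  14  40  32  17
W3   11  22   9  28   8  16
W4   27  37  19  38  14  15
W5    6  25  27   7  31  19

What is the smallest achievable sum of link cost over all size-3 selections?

62

Open {W1, W3, W5}.
  #1→W5 6, #2→W3 22, #3→W3 9, #4→W5 7, #5→W3 8, #6→W1 10  ⇒ total 62.
Compare {W3, W4, W5}: total 67.
Compare {W2, W3, W5}: total 68.
No size-3 selection does better; minimum is 62.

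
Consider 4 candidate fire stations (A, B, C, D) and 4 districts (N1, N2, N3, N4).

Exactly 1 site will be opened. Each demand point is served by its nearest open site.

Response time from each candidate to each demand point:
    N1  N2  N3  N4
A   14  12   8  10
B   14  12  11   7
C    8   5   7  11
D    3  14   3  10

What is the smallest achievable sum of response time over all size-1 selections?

Open {D}.
  N1→D 3, N2→D 14, N3→D 3, N4→D 10  ⇒ total 30.
Compare {C}: total 31.
Compare {A}: total 44.
No size-1 selection does better; minimum is 30.

30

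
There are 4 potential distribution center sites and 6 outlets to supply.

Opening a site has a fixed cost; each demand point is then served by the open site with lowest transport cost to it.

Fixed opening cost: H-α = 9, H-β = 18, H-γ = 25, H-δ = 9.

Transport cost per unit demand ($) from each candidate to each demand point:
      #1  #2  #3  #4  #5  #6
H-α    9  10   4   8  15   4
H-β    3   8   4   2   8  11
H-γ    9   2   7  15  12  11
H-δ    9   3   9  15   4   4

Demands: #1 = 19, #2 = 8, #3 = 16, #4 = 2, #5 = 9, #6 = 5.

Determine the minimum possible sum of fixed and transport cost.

232

Open {H-β, H-δ}: assign each demand point to its cheapest open site.
  #1→H-β 19×3=57, #2→H-δ 8×3=24, #3→H-β 16×4=64, #4→H-β 2×2=4, #5→H-δ 9×4=36, #6→H-δ 5×4=20
  transport cost 205, fixed 27 → total 232.
Compare {H-α, H-β, H-δ}: transport cost 205 + fixed 36 = 241.
Compare {H-β, H-γ, H-δ}: transport cost 197 + fixed 52 = 249.
Compare {H-α, H-β, H-γ, H-δ}: transport cost 197 + fixed 61 = 258.
All other subsets cost ≥ 241. Minimum total cost: 232.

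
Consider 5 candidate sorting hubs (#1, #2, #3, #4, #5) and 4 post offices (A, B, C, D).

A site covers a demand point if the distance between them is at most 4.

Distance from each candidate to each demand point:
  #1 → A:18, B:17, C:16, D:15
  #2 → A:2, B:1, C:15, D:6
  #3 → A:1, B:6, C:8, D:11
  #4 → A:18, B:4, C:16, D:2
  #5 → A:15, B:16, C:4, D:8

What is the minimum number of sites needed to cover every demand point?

3

Coverage sets (demand points within 4 of each site):
  #1: {}
  #2: {A, B}
  #3: {A}
  #4: {B, D}
  #5: {C}
No 2 sites suffice: every size-2 union leaves at least one demand point uncovered.
But {#2, #4, #5} covers everything, so the minimum is 3.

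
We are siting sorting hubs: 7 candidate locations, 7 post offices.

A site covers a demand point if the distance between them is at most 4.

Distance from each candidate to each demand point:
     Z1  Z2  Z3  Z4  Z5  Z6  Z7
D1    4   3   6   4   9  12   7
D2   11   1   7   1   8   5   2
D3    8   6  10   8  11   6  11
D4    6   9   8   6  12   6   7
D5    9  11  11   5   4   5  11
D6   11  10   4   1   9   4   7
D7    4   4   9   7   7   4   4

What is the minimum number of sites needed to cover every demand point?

3

Coverage sets (demand points within 4 of each site):
  D1: {Z1, Z2, Z4}
  D2: {Z2, Z4, Z7}
  D3: {}
  D4: {}
  D5: {Z5}
  D6: {Z3, Z4, Z6}
  D7: {Z1, Z2, Z6, Z7}
No 2 sites suffice: every size-2 union leaves at least one demand point uncovered.
But {D5, D6, D7} covers everything, so the minimum is 3.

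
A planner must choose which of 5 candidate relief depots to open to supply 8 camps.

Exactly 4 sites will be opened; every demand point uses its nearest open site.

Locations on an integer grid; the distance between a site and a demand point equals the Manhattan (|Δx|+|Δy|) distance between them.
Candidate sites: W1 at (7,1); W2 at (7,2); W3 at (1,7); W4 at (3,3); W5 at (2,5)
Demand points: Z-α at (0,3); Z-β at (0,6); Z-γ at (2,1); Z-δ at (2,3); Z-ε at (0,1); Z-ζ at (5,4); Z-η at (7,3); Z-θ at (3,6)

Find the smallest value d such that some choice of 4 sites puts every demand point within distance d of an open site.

Open {W1, W2, W3, W4}.
  Farthest demand point is Z-ε at distance 5 (to W4); all others are ≤ 5.
With {W1, W2, W4, W5} the worst case is 5.
With {W1, W3, W4, W5} the worst case is 5.
No size-4 selection achieves below 5.

5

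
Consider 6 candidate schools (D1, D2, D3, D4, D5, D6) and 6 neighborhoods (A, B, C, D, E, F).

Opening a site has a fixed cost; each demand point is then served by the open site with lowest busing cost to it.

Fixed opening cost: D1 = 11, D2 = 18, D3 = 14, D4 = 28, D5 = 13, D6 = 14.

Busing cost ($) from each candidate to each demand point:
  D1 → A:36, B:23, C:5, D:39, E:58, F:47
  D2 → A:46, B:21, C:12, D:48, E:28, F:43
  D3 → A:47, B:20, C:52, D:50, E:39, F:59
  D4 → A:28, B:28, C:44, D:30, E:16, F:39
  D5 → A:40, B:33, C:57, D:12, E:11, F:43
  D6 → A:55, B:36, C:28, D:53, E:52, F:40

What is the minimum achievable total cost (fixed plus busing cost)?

154

Open {D1, D5}: assign each demand point to its cheapest open site.
  A→D1 36, B→D1 23, C→D1 5, D→D5 12, E→D5 11, F→D5 43
  busing cost 130, fixed 24 → total 154.
Compare {D1, D3, D5}: busing cost 127 + fixed 38 = 165.
Compare {D1, D5, D6}: busing cost 127 + fixed 38 = 165.
Compare {D2, D5}: busing cost 139 + fixed 31 = 170.
All other subsets cost ≥ 165. Minimum total cost: 154.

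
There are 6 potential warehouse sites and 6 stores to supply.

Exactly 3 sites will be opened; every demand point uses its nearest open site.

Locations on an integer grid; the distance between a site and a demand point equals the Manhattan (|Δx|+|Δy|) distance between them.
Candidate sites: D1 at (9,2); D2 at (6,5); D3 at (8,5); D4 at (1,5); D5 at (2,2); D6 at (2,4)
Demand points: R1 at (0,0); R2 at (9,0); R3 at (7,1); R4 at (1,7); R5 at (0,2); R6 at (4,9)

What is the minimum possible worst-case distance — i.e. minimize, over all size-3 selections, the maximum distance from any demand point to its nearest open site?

Open {D1, D2, D4}.
  Farthest demand point is R1 at distance 6 (to D4); all others are ≤ 6.
With {D1, D2, D5} the worst case is 6.
With {D1, D2, D6} the worst case is 6.
No size-3 selection achieves below 6.

6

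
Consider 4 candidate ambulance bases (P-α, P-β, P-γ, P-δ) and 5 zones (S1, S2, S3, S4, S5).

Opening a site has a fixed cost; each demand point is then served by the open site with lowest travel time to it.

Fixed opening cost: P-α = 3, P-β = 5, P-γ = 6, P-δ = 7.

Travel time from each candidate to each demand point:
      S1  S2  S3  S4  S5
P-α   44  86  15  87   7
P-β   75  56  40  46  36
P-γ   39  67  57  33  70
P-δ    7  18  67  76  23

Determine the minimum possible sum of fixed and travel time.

96

Open {P-α, P-γ, P-δ}: assign each demand point to its cheapest open site.
  S1→P-δ 7, S2→P-δ 18, S3→P-α 15, S4→P-γ 33, S5→P-α 7
  travel time 80, fixed 16 → total 96.
Compare {P-α, P-β, P-γ, P-δ}: travel time 80 + fixed 21 = 101.
Compare {P-α, P-β, P-δ}: travel time 93 + fixed 15 = 108.
Compare {P-α, P-δ}: travel time 123 + fixed 10 = 133.
All other subsets cost ≥ 101. Minimum total cost: 96.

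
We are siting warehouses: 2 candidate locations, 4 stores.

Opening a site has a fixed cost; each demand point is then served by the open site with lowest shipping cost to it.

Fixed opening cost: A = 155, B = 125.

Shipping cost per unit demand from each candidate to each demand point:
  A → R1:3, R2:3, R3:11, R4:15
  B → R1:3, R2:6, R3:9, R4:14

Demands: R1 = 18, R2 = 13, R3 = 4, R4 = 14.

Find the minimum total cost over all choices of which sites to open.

489

Open {B}: assign each demand point to its cheapest open site.
  R1→B 18×3=54, R2→B 13×6=78, R3→B 4×9=36, R4→B 14×14=196
  shipping cost 364, fixed 125 → total 489.
Compare {A}: shipping cost 347 + fixed 155 = 502.
Compare {A, B}: shipping cost 325 + fixed 280 = 605.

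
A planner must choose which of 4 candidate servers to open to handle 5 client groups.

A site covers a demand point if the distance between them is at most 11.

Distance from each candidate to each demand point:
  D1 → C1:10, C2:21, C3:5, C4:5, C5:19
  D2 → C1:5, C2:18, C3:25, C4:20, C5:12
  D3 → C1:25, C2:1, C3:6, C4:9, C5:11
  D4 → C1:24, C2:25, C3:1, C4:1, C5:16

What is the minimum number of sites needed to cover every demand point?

Coverage sets (demand points within 11 of each site):
  D1: {C1, C3, C4}
  D2: {C1}
  D3: {C2, C3, C4, C5}
  D4: {C3, C4}
No single site covers all 5 demand points.
But {D1, D3} covers everything, so the minimum is 2.

2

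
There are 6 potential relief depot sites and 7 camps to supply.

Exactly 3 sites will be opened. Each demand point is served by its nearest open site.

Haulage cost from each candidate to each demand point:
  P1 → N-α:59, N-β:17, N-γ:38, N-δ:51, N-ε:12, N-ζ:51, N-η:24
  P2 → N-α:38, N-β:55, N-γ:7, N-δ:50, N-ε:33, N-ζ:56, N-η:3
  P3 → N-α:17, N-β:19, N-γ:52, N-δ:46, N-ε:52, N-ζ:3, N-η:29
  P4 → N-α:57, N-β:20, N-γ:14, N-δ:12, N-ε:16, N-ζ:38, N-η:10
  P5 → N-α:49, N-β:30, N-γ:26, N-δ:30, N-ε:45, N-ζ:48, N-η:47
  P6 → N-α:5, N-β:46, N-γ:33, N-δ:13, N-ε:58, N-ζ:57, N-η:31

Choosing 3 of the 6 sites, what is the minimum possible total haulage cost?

77

Open {P2, P3, P4}.
  N-α→P3 17, N-β→P3 19, N-γ→P2 7, N-δ→P4 12, N-ε→P4 16, N-ζ→P3 3, N-η→P2 3  ⇒ total 77.
Compare {P3, P4, P6}: total 79.
Compare {P2, P3, P6}: total 83.
No size-3 selection does better; minimum is 77.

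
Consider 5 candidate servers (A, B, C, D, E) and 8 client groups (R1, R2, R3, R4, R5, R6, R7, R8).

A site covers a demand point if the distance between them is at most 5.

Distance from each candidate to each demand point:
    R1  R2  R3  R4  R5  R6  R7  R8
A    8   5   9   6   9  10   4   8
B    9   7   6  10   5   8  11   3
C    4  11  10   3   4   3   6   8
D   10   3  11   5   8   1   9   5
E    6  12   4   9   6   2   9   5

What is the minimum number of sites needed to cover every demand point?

3

Coverage sets (demand points within 5 of each site):
  A: {R2, R7}
  B: {R5, R8}
  C: {R1, R4, R5, R6}
  D: {R2, R4, R6, R8}
  E: {R3, R6, R8}
No 2 sites suffice: every size-2 union leaves at least one demand point uncovered.
But {A, C, E} covers everything, so the minimum is 3.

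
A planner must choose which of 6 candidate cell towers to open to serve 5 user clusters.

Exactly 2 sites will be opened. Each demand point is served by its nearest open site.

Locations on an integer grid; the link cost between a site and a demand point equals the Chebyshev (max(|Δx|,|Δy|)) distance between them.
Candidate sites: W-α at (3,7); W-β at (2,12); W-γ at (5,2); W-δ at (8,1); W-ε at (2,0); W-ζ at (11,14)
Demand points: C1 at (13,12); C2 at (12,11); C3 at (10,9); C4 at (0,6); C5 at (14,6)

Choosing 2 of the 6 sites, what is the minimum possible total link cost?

21

Open {W-α, W-ζ}.
  C1→W-ζ 2, C2→W-ζ 3, C3→W-ζ 5, C4→W-α 3, C5→W-ζ 8  ⇒ total 21.
Compare {W-γ, W-ζ}: total 23.
Compare {W-β, W-ζ}: total 24.
No size-2 selection does better; minimum is 21.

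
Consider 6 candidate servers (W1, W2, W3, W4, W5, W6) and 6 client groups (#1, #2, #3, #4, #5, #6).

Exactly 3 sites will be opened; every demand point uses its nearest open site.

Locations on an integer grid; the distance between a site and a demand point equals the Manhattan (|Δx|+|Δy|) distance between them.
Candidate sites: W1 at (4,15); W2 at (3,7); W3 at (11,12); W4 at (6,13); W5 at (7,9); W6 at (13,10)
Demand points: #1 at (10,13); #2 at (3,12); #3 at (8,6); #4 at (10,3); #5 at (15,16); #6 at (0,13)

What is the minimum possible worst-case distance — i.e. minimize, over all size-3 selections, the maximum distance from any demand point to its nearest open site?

Open {W1, W3, W5}.
  Farthest demand point is #4 at distance 9 (to W5); all others are ≤ 9.
With {W1, W5, W6} the worst case is 9.
With {W2, W3, W5} the worst case is 9.
No size-3 selection achieves below 9.

9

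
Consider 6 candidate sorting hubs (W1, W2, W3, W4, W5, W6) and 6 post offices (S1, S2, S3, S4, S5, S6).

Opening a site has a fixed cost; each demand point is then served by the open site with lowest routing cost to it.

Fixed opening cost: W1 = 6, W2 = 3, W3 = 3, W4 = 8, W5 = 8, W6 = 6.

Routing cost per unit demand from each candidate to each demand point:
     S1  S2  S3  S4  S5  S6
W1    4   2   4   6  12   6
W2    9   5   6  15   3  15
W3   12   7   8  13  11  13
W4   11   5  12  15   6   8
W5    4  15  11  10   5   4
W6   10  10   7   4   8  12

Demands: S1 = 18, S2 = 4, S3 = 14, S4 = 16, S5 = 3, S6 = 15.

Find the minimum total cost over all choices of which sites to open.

292

Open {W1, W2, W5, W6}: assign each demand point to its cheapest open site.
  S1→W1 18×4=72, S2→W1 4×2=8, S3→W1 14×4=56, S4→W6 16×4=64, S5→W2 3×3=9, S6→W5 15×4=60
  routing cost 269, fixed 23 → total 292.
Compare {W1, W5, W6}: routing cost 275 + fixed 20 = 295.
Compare {W1, W2, W3, W5, W6}: routing cost 269 + fixed 26 = 295.
Compare {W1, W3, W5, W6}: routing cost 275 + fixed 23 = 298.
All other subsets cost ≥ 295. Minimum total cost: 292.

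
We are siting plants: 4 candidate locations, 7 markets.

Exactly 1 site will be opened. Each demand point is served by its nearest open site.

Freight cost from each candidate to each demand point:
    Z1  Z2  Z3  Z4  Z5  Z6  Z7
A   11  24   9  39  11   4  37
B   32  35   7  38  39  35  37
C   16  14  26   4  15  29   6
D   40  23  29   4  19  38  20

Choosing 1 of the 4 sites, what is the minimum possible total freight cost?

Open {C}.
  Z1→C 16, Z2→C 14, Z3→C 26, Z4→C 4, Z5→C 15, Z6→C 29, Z7→C 6  ⇒ total 110.
Compare {A}: total 135.
Compare {D}: total 173.
No size-1 selection does better; minimum is 110.

110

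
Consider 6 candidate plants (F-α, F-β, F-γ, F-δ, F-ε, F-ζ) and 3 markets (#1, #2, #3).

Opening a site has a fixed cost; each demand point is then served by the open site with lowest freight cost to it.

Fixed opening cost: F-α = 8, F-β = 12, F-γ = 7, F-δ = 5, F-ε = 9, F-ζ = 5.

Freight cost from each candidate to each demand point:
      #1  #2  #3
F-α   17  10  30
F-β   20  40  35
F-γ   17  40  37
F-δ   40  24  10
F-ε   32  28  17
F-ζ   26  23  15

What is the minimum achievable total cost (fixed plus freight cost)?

50

Open {F-α, F-δ}: assign each demand point to its cheapest open site.
  #1→F-α 17, #2→F-α 10, #3→F-δ 10
  freight cost 37, fixed 13 → total 50.
Compare {F-α, F-ζ}: freight cost 42 + fixed 13 = 55.
Compare {F-α, F-δ, F-ζ}: freight cost 37 + fixed 18 = 55.
Compare {F-α, F-γ, F-δ}: freight cost 37 + fixed 20 = 57.
All other subsets cost ≥ 55. Minimum total cost: 50.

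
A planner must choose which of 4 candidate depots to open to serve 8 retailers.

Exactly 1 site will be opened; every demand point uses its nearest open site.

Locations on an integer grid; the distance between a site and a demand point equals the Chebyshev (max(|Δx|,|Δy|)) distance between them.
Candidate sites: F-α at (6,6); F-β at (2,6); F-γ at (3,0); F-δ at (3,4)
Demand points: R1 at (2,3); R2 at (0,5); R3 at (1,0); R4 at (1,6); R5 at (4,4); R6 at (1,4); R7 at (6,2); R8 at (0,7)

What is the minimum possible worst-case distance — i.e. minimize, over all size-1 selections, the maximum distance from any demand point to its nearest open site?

4

Open {F-δ}.
  Farthest demand point is R3 at distance 4 (to F-δ); all others are ≤ 4.
With {F-α} the worst case is 6.
With {F-β} the worst case is 6.
No size-1 selection achieves below 4.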